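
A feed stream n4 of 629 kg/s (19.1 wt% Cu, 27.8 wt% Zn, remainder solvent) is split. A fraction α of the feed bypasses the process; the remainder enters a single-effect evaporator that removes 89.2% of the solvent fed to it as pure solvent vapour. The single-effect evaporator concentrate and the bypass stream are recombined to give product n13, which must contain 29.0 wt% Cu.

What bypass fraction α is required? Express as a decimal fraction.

0.279

All 629×0.191 = 120.14 kg/s of Cu reaches n13, so n13 = 120.14/0.290 = 414.27 kg/s and vapour = 214.73 kg/s.
The evaporator receives (1−α)·629 of feed at 0.531 solvent and removes 0.892 of that solvent:
0.892×0.531×(1−α)×629 = 214.73
(1−α) = 214.73/297.93 = 0.7207;  α = 0.2793.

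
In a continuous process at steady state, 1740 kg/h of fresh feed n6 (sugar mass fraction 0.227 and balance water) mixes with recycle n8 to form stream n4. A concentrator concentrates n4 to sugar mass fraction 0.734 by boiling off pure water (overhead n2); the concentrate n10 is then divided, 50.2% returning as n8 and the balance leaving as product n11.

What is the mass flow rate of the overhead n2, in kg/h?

1202 kg/h

Overall sugar balance (none leaves overhead): sugar in fresh feed = sugar in product, i.e. 1740×0.227 = (1−0.502)·n10·0.734.
n10 = 394.98/(0.734×0.498) = 1080.6 kg/h.
Recycle n8 = 0.502×1080.6 = 542.44 kg/h.
Combined feed n4 = 1740 + 542.44 = 2282.4 kg/h.
Overhead n2 = n4 − n10 = 2282.4 − 1080.6 = 1201.9 kg/h.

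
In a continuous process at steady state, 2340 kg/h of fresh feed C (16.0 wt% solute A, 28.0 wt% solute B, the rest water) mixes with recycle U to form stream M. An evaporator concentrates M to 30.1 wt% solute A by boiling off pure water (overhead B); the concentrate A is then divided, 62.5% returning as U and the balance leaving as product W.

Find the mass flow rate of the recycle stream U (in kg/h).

Overall solute A balance (none leaves overhead): solute A in fresh feed = solute A in product, i.e. 2340×0.160 = (1−0.625)·A·0.301.
A = 374.4/(0.301×0.375) = 3316.9 kg/h.
Recycle U = 0.625×3316.9 = 2073.1 kg/h.

2073 kg/h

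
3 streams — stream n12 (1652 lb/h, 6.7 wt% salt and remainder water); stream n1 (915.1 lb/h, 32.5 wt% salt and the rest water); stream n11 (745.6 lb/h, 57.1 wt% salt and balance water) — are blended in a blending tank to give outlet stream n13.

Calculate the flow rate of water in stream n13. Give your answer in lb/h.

water out = water in = 1652×0.933 + 915.1×0.675 + 745.6×0.429 = 2478.9 lb/h.

2479 lb/h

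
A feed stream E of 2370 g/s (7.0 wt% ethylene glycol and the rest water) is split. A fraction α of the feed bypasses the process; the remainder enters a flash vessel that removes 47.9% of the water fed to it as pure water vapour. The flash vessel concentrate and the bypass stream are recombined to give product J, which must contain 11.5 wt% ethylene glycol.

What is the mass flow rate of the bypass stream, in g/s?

288.2 g/s

All 2370×0.070 = 165.9 g/s of ethylene glycol reaches J, so J = 165.9/0.115 = 1442.6 g/s and vapour = 927.39 g/s.
The evaporator receives (1−α)·2370 of feed at 0.930 water and removes 0.479 of that water:
0.479×0.930×(1−α)×2370 = 927.39
(1−α) = 927.39/1055.8 = 0.8784;  α = 0.1216.
Bypass flow = 0.1216×2370 = 288.17 g/s.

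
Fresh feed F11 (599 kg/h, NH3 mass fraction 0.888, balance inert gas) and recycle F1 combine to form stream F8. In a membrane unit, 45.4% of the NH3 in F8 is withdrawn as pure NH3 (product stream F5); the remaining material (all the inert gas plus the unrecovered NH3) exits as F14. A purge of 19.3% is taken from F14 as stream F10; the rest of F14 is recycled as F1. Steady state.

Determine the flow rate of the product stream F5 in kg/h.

NH3 in F8: m_A = 599×0.888 + (1−0.193)·(1−0.454)·m_A, so m_A = 531.91/0.5594 = 950.9 kg/h.
Product F5 = 0.454×950.9 = 431.71 kg/h.

431.7 kg/h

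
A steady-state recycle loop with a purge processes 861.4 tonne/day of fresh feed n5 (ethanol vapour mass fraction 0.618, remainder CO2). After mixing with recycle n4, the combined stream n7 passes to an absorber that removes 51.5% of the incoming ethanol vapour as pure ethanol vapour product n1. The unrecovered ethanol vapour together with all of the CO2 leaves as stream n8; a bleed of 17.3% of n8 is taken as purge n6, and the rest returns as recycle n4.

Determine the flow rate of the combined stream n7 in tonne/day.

CO2 enters only via n5 and leaves only via the purge: 861.4×0.382 = 0.173×(CO2 in n8), and the absorber passes all CO2, so CO2 in n7 = CO2 in n8 = 1902.1 tonne/day.
ethanol vapour in n7: m_A = 861.4×0.618 + (1−0.173)·(1−0.515)·m_A, so m_A = 532.35/0.5989 = 888.86 tonne/day.
n7 = 888.86 + 1902.1 = 2790.9 tonne/day.

2791 tonne/day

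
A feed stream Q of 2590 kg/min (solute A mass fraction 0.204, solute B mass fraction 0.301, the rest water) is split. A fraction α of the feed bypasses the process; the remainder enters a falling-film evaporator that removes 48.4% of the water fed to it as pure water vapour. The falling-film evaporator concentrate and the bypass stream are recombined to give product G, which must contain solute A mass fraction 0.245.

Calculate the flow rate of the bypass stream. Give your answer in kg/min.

780.9 kg/min

All 2590×0.204 = 528.36 kg/min of solute A reaches G, so G = 528.36/0.245 = 2156.6 kg/min and vapour = 433.43 kg/min.
The evaporator receives (1−α)·2590 of feed at 0.495 water and removes 0.484 of that water:
0.484×0.495×(1−α)×2590 = 433.43
(1−α) = 433.43/620.51 = 0.6985;  α = 0.3015.
Bypass flow = 0.3015×2590 = 780.88 kg/min.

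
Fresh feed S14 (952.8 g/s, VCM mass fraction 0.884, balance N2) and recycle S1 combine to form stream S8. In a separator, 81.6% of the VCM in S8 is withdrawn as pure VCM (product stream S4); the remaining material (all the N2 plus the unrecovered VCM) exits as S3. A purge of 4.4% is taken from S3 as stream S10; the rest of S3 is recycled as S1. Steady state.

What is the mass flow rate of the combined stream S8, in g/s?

3534 g/s

N2 enters only via S14 and leaves only via the purge: 952.8×0.116 = 0.044×(N2 in S3), and the separator passes all N2, so N2 in S8 = N2 in S3 = 2511.9 g/s.
VCM in S8: m_A = 952.8×0.884 + (1−0.044)·(1−0.816)·m_A, so m_A = 842.28/0.8241 = 1022.1 g/s.
S8 = 1022.1 + 2511.9 = 3534 g/s.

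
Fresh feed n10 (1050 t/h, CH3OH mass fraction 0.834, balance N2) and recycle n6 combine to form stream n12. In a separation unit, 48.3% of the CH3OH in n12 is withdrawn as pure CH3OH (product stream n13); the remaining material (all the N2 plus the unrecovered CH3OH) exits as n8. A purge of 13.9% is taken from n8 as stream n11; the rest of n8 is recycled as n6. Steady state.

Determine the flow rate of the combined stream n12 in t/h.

N2 enters only via n10 and leaves only via the purge: 1050×0.166 = 0.139×(N2 in n8), and the separation unit passes all N2, so N2 in n12 = N2 in n8 = 1254 t/h.
CH3OH in n12: m_A = 1050×0.834 + (1−0.139)·(1−0.483)·m_A, so m_A = 875.7/0.5549 = 1578.2 t/h.
n12 = 1578.2 + 1254 = 2832.2 t/h.

2832 t/h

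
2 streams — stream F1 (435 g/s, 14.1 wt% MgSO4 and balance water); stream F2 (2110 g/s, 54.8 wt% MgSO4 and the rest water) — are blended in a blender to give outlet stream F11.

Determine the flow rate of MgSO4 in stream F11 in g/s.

1218 g/s

MgSO4 out = MgSO4 in = 435×0.141 + 2110×0.548 = 1217.6 g/s.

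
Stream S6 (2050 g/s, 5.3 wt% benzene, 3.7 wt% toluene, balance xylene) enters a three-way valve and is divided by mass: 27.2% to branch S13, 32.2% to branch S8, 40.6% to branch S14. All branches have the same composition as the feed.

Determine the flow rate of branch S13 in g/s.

557.6 g/s

Branch S13 flow = 0.272×2050 = 557.6 g/s.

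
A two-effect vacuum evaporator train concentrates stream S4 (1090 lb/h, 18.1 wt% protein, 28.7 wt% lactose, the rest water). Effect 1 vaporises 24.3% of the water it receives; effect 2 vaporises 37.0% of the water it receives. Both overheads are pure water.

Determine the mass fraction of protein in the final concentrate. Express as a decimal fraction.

water in feed = 1090×0.532 = 579.88 lb/h.
After stage 1: water left = (1−0.243)×579.88 = 438.97; stream total = 949.09 lb/h.
After stage 2: water left = (1−0.370)×438.97 = 276.55; final concentrate = 786.67 lb/h.
protein fraction = 197.29/786.67 = 0.251.

0.251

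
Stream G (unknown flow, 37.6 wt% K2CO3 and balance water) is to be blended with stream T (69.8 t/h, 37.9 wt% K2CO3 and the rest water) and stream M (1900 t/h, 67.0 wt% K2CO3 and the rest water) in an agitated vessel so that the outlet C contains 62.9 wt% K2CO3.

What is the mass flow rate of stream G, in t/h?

Let G be the unknown flow. Total out = 1969.8 + G.
K2CO3 balance: 1299.5 + 0.376·G = 0.629·(1969.8 + G)
(0.376 − 0.629)·G = 0.629×1969.8 − 1299.5 = -60.45
G = -60.45 / -0.253 = 238.93 t/h

238.9 t/h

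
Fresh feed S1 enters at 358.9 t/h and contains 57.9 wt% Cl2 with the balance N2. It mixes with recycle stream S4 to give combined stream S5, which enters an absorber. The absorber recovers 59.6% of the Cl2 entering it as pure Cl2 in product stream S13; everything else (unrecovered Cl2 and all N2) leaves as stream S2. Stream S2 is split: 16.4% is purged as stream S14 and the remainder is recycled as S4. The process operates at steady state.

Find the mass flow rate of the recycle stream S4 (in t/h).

876.2 t/h

N2 enters only via S1 and leaves only via the purge: 358.9×0.421 = 0.164×(N2 in S2), and the absorber passes all N2, so N2 in S5 = N2 in S2 = 921.32 t/h.
Cl2 in S5: m_A = 358.9×0.579 + (1−0.164)·(1−0.596)·m_A, so m_A = 207.8/0.6623 = 313.78 t/h.
S2 = (1−0.596)×313.78 + 921.32 = 1048.1 t/h.
Recycle S4 = (1−0.164)×1048.1 = 876.2 t/h.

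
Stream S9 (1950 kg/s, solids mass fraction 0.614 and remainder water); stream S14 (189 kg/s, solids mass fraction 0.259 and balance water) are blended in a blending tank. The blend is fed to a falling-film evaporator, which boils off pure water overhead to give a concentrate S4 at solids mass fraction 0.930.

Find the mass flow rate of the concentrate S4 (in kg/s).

solids entering = 1950×0.614 + 189×0.259 = 1246.3 kg/s.
All solids reports to S4, so S4 = 1246.3/0.930 = 1340.1 kg/s.

1340 kg/s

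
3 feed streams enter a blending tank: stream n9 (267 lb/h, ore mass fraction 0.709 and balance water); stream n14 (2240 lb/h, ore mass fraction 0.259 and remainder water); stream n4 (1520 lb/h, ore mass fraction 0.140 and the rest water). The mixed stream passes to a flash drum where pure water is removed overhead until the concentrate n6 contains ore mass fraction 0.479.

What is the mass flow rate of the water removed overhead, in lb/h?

1976 lb/h

ore entering = 267×0.709 + 2240×0.259 + 1520×0.140 = 982.26 lb/h.
All ore reports to n6, so n6 = 982.26/0.479 = 2050.7 lb/h.
Total feed = 4027 lb/h; overhead = 4027 − 2050.7 = 1976.3 lb/h.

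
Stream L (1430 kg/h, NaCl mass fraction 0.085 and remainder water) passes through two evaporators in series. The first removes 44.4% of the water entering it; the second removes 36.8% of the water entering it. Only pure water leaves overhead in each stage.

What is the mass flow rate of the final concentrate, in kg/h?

581.3 kg/h

water in feed = 1430×0.915 = 1308.5 kg/h.
After stage 1: water left = (1−0.444)×1308.5 = 727.5; stream total = 849.05 kg/h.
After stage 2: water left = (1−0.368)×727.5 = 459.78; final concentrate = 581.33 kg/h.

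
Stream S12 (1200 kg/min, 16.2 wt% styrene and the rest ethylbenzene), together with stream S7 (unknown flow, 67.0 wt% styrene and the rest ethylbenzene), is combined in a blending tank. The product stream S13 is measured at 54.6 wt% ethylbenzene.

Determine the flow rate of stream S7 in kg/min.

1622 kg/min

Let S7 be the unknown flow. Total out = 1200 + S7.
ethylbenzene balance: 1005.6 + 0.330·S7 = 0.546·(1200 + S7)
(0.330 − 0.546)·S7 = 0.546×1200 − 1005.6 = -350.4
S7 = -350.4 / -0.216 = 1622.2 kg/min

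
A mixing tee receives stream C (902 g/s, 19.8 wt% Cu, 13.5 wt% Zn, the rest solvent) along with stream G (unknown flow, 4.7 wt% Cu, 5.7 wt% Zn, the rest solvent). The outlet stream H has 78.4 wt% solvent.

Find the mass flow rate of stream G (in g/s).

Let G be the unknown flow. Total out = 902 + G.
solvent balance: 601.63 + 0.896·G = 0.784·(902 + G)
(0.896 − 0.784)·G = 0.784×902 − 601.63 = 105.53
G = 105.53 / 0.112 = 942.27 g/s

942.3 g/s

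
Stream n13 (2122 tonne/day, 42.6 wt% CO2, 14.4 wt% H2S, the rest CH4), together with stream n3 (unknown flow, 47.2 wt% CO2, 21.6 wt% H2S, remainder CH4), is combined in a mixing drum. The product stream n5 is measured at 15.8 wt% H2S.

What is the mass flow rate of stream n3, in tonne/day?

Let n3 be the unknown flow. Total out = 2122 + n3.
H2S balance: 305.57 + 0.216·n3 = 0.158·(2122 + n3)
(0.216 − 0.158)·n3 = 0.158×2122 − 305.57 = 29.708
n3 = 29.708 / 0.058 = 512.21 tonne/day

512.2 tonne/day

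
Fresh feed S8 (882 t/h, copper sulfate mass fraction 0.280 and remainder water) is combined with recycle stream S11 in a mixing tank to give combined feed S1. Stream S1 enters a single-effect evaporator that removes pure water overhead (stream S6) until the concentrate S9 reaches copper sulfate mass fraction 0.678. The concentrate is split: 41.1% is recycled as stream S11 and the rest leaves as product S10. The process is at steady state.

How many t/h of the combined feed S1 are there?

1136 t/h

Overall copper sulfate balance (none leaves overhead): copper sulfate in fresh feed = copper sulfate in product, i.e. 882×0.280 = (1−0.411)·S9·0.678.
S9 = 246.96/(0.678×0.589) = 618.42 t/h.
Recycle S11 = 0.411×618.42 = 254.17 t/h.
Combined feed S1 = 882 + 254.17 = 1136.2 t/h.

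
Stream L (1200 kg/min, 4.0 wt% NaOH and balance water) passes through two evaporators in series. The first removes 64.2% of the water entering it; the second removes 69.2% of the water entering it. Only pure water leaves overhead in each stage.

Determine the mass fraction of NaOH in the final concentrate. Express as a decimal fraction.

water in feed = 1200×0.960 = 1152 kg/min.
After stage 1: water left = (1−0.642)×1152 = 412.42; stream total = 460.42 kg/min.
After stage 2: water left = (1−0.692)×412.42 = 127.02; final concentrate = 175.02 kg/min.
NaOH fraction = 48/175.02 = 0.274.

0.274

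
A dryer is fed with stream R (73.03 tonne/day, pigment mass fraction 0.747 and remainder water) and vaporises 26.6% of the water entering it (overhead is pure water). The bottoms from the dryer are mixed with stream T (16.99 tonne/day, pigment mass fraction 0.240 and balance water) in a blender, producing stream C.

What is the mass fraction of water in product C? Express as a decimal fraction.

Vapour removed = 0.266×0.253×73.03 = 4.9148 tonne/day; concentrate = 68.115 tonne/day.
water reaching the mixer = 13.562 (from concentrate) + 16.99×0.760 = 26.474 tonne/day.
Product flow = 68.115 + 16.99 = 85.105 tonne/day; water fraction = 0.311.

0.311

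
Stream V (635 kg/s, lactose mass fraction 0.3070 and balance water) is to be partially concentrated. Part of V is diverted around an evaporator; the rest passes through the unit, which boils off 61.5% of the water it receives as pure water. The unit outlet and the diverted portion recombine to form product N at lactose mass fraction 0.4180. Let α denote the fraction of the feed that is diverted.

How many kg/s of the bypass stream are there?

239.3 kg/s

All 635×0.307 = 194.94 kg/s of lactose reaches N, so N = 194.94/0.418 = 466.38 kg/s and vapour = 168.62 kg/s.
The evaporator receives (1−α)·635 of feed at 0.693 water and removes 0.615 of that water:
0.615×0.693×(1−α)×635 = 168.62
(1−α) = 168.62/270.63 = 0.6231;  α = 0.3769.
Bypass flow = 0.3769×635 = 239.35 kg/s.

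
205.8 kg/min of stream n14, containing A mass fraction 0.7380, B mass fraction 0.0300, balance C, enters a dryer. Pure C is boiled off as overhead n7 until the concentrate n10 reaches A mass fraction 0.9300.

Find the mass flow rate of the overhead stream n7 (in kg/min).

A is conserved: 205.8×0.738 = 151.88 kg/min all reports to the concentrate.
Concentrate = 151.88/(target fraction) = 163.31 kg/min.
Overhead = 205.8 − 163.31 = 42.488 kg/min.

42.49 kg/min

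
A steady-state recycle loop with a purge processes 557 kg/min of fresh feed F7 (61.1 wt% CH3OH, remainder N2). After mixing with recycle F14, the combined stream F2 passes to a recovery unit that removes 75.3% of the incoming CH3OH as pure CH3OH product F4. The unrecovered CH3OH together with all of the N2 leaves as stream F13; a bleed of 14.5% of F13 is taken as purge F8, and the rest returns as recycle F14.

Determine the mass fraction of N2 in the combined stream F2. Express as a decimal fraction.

N2 enters only via F7 and leaves only via the purge: 557×0.389 = 0.145×(N2 in F13), and the recovery unit passes all N2, so N2 in F2 = N2 in F13 = 1494.3 kg/min.
CH3OH in F2: m_A = 557×0.611 + (1−0.145)·(1−0.753)·m_A, so m_A = 340.33/0.7888 = 431.44 kg/min.
F2 = 431.44 + 1494.3 = 1925.7 kg/min.
N2 fraction in F2 = 1494.3/1925.7 = 0.776.

0.776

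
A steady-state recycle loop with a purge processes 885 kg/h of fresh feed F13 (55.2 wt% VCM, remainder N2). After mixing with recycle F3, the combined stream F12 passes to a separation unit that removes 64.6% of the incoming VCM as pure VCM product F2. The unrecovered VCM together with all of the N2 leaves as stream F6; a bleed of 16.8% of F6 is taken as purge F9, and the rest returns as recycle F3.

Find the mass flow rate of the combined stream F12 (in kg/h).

3052 kg/h

N2 enters only via F13 and leaves only via the purge: 885×0.448 = 0.168×(N2 in F6), and the separation unit passes all N2, so N2 in F12 = N2 in F6 = 2360 kg/h.
VCM in F12: m_A = 885×0.552 + (1−0.168)·(1−0.646)·m_A, so m_A = 488.52/0.7055 = 692.47 kg/h.
F12 = 692.47 + 2360 = 3052.5 kg/h.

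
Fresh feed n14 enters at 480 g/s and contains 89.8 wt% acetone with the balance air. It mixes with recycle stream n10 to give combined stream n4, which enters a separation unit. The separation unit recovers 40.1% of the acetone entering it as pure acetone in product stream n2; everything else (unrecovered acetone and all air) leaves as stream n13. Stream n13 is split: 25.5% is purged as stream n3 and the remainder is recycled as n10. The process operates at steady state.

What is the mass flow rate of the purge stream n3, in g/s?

air enters only via n14 and leaves only via the purge: 480×0.102 = 0.255×(air in n13), and the separation unit passes all air, so air in n4 = air in n13 = 192 g/s.
acetone in n4: m_A = 480×0.898 + (1−0.255)·(1−0.401)·m_A, so m_A = 431.04/0.5537 = 778.41 g/s.
n13 = (1−0.401)×778.41 + 192 = 658.27 g/s.
Purge n3 = 0.255×658.27 = 167.86 g/s.

167.9 g/s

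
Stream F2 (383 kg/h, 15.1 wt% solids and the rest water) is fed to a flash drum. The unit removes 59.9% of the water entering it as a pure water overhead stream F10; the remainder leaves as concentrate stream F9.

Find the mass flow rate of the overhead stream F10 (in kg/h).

194.8 kg/h

water entering = 383×0.849 = 325.17 kg/h; overhead removed = 0.599×325.17 = 194.78 kg/h.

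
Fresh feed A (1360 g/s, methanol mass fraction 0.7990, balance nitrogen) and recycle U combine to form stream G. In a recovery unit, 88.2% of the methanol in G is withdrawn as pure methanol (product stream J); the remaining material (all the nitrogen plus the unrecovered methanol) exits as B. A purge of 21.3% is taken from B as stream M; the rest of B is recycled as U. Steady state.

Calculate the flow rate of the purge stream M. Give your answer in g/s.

nitrogen enters only via A and leaves only via the purge: 1360×0.201 = 0.213×(nitrogen in B), and the recovery unit passes all nitrogen, so nitrogen in G = nitrogen in B = 1283.4 g/s.
methanol in G: m_A = 1360×0.799 + (1−0.213)·(1−0.882)·m_A, so m_A = 1086.6/0.9071 = 1197.9 g/s.
B = (1−0.882)×1197.9 + 1283.4 = 1424.7 g/s.
Purge M = 0.213×1424.7 = 303.47 g/s.

303.5 g/s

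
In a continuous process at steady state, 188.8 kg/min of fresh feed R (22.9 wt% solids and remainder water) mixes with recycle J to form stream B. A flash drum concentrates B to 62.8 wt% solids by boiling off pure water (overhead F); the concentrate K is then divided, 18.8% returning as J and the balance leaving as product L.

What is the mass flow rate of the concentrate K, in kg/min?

84.79 kg/min

Overall solids balance (none leaves overhead): solids in fresh feed = solids in product, i.e. 188.8×0.229 = (1−0.188)·K·0.628.
K = 43.235/(0.628×0.812) = 84.786 kg/min.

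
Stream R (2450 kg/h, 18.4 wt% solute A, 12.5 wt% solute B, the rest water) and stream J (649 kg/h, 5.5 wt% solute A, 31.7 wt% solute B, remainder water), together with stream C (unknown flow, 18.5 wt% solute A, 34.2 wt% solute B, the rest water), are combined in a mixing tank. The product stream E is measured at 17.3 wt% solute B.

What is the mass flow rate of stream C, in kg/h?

142.9 kg/h

Let C be the unknown flow. Total out = 3099 + C.
solute B balance: 511.98 + 0.342·C = 0.173·(3099 + C)
(0.342 − 0.173)·C = 0.173×3099 − 511.98 = 24.144
C = 24.144 / 0.169 = 142.86 kg/h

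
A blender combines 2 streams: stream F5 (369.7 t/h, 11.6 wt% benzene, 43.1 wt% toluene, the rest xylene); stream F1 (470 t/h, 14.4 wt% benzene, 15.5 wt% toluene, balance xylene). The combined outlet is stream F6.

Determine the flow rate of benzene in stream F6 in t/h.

110.6 t/h

benzene out = benzene in = 369.7×0.116 + 470×0.144 = 110.57 t/h.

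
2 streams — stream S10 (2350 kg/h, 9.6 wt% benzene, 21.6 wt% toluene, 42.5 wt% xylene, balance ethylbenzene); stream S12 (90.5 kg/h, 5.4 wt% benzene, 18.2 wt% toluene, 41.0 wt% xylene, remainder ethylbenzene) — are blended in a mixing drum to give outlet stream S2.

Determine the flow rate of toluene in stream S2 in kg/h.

toluene out = toluene in = 2350×0.216 + 90.5×0.182 = 524.07 kg/h.

524.1 kg/h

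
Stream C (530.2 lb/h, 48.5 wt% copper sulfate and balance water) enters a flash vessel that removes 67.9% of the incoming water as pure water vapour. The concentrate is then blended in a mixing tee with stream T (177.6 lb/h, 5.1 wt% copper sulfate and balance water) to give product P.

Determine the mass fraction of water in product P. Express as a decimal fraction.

0.490

Vapour removed = 0.679×0.515×530.2 = 185.4 lb/h; concentrate = 344.8 lb/h.
water reaching the mixer = 87.65 (from concentrate) + 177.6×0.949 = 256.19 lb/h.
Product flow = 344.8 + 177.6 = 522.4 lb/h; water fraction = 0.490.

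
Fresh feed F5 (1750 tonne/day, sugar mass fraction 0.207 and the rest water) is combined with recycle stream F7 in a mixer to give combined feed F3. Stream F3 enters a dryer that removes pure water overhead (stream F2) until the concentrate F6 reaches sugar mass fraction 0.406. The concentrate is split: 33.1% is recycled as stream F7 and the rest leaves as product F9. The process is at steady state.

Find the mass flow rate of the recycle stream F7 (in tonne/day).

441.5 tonne/day

Overall sugar balance (none leaves overhead): sugar in fresh feed = sugar in product, i.e. 1750×0.207 = (1−0.331)·F6·0.406.
F6 = 362.25/(0.406×0.669) = 1333.7 tonne/day.
Recycle F7 = 0.331×1333.7 = 441.45 tonne/day.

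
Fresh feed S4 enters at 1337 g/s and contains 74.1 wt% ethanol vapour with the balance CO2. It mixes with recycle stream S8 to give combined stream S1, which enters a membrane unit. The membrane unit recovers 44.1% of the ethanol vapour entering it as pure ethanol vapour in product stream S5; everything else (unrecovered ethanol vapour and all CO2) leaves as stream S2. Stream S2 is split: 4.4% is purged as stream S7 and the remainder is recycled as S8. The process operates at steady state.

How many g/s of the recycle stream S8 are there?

8661 g/s

CO2 enters only via S4 and leaves only via the purge: 1337×0.259 = 0.044×(CO2 in S2), and the membrane unit passes all CO2, so CO2 in S1 = CO2 in S2 = 7870.1 g/s.
ethanol vapour in S1: m_A = 1337×0.741 + (1−0.044)·(1−0.441)·m_A, so m_A = 990.72/0.4656 = 2127.8 g/s.
S2 = (1−0.441)×2127.8 + 7870.1 = 9059.5 g/s.
Recycle S8 = (1−0.044)×9059.5 = 8660.9 g/s.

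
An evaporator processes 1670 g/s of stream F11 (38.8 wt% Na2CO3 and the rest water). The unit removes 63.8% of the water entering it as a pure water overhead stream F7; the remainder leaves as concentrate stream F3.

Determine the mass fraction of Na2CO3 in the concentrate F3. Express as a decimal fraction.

Na2CO3 is not removed: 1670×0.388 = 647.96 g/s of Na2CO3 enters F3.
water entering = 1670×0.612 = 1022 g/s; overhead removed = 0.638×1022 = 652.06 g/s.
Concentrate = 1670 − 652.06 = 1017.9 g/s.
Mass fraction = 647.96/1017.9 = 0.6365.

0.6365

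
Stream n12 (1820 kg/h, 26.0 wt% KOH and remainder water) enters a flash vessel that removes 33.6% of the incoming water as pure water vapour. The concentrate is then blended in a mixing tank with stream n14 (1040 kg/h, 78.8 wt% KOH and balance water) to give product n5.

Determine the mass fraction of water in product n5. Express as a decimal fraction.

0.463

Vapour removed = 0.336×0.740×1820 = 452.52 kg/h; concentrate = 1367.5 kg/h.
water reaching the mixer = 894.28 (from concentrate) + 1040×0.212 = 1114.8 kg/h.
Product flow = 1367.5 + 1040 = 2407.5 kg/h; water fraction = 0.463.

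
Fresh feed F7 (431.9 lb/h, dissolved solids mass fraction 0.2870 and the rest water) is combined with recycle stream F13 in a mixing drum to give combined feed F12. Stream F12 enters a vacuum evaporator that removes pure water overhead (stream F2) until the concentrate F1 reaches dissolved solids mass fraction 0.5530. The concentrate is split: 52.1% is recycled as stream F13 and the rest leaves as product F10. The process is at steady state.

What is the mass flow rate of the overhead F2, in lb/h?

207.7 lb/h

Overall dissolved solids balance (none leaves overhead): dissolved solids in fresh feed = dissolved solids in product, i.e. 431.9×0.287 = (1−0.521)·F1·0.553.
F1 = 123.96/(0.553×0.479) = 467.96 lb/h.
Recycle F13 = 0.521×467.96 = 243.8 lb/h.
Combined feed F12 = 431.9 + 243.8 = 675.7 lb/h.
Overhead F2 = F12 − F1 = 675.7 − 467.96 = 207.75 lb/h.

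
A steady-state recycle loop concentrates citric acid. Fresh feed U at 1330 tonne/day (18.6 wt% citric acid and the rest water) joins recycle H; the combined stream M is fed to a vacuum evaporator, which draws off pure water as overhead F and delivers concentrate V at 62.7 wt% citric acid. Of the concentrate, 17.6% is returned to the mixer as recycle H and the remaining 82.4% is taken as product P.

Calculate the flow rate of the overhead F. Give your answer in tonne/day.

935.5 tonne/day

Overall citric acid balance (none leaves overhead): citric acid in fresh feed = citric acid in product, i.e. 1330×0.186 = (1−0.176)·V·0.627.
V = 247.38/(0.627×0.824) = 478.82 tonne/day.
Recycle H = 0.176×478.82 = 84.272 tonne/day.
Combined feed M = 1330 + 84.272 = 1414.3 tonne/day.
Overhead F = M − V = 1414.3 − 478.82 = 935.45 tonne/day.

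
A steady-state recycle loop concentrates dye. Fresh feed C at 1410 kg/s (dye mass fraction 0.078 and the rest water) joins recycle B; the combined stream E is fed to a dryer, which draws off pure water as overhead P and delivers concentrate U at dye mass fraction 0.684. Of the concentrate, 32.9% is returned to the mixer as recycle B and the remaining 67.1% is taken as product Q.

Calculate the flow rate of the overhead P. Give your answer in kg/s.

Overall dye balance (none leaves overhead): dye in fresh feed = dye in product, i.e. 1410×0.078 = (1−0.329)·U·0.684.
U = 109.98/(0.684×0.671) = 239.63 kg/s.
Recycle B = 0.329×239.63 = 78.837 kg/s.
Combined feed E = 1410 + 78.837 = 1488.8 kg/s.
Overhead P = E − U = 1488.8 − 239.63 = 1249.2 kg/s.

1249 kg/s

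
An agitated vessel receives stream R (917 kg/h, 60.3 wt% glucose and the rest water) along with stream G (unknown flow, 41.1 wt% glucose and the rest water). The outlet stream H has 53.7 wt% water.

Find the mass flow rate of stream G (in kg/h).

Let G be the unknown flow. Total out = 917 + G.
water balance: 364.05 + 0.589·G = 0.537·(917 + G)
(0.589 − 0.537)·G = 0.537×917 − 364.05 = 128.38
G = 128.38 / 0.052 = 2468.8 kg/h

2469 kg/h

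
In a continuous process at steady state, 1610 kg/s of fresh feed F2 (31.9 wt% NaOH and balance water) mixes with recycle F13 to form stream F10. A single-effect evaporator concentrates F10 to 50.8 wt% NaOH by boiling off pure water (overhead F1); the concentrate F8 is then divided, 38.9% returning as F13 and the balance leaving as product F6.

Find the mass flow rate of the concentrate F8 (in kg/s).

1655 kg/s

Overall NaOH balance (none leaves overhead): NaOH in fresh feed = NaOH in product, i.e. 1610×0.319 = (1−0.389)·F8·0.508.
F8 = 513.59/(0.508×0.611) = 1654.7 kg/s.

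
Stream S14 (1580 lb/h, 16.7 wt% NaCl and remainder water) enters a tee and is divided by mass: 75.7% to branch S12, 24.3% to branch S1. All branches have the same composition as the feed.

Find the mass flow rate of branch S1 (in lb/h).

Branch S1 flow = 0.243×1580 = 383.94 lb/h.

383.9 lb/h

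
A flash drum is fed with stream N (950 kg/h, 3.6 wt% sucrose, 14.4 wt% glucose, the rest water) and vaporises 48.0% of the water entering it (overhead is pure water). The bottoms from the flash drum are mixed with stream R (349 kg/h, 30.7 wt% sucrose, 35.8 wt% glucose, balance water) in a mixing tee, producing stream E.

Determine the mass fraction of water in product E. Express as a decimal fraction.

Vapour removed = 0.480×0.820×950 = 373.92 kg/h; concentrate = 576.08 kg/h.
water reaching the mixer = 405.08 (from concentrate) + 349×0.335 = 522 kg/h.
Product flow = 576.08 + 349 = 925.08 kg/h; water fraction = 0.564.

0.564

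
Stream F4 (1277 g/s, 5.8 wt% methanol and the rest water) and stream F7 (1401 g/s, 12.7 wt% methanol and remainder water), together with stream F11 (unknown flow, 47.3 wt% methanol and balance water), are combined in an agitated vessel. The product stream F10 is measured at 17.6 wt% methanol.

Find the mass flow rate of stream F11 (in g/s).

Let F11 be the unknown flow. Total out = 2678 + F11.
methanol balance: 251.99 + 0.473·F11 = 0.176·(2678 + F11)
(0.473 − 0.176)·F11 = 0.176×2678 − 251.99 = 219.33
F11 = 219.33 / 0.297 = 738.5 g/s

738.5 g/s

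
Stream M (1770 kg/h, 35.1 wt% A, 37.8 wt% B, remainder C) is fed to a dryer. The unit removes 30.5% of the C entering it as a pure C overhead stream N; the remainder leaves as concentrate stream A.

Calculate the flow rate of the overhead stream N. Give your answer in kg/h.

146.3 kg/h

C entering = 1770×0.271 = 479.67 kg/h; overhead removed = 0.305×479.67 = 146.3 kg/h.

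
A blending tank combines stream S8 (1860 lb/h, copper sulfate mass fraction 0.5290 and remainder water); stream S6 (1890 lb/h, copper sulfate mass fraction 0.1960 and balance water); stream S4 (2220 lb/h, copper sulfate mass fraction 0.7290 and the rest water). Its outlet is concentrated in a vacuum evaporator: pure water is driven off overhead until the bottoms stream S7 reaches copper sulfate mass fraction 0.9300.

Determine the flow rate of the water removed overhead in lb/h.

2773 lb/h

copper sulfate entering = 1860×0.529 + 1890×0.196 + 2220×0.729 = 2972.8 lb/h.
All copper sulfate reports to S7, so S7 = 2972.8/0.930 = 3196.5 lb/h.
Total feed = 5970 lb/h; overhead = 5970 − 3196.5 = 2773.5 lb/h.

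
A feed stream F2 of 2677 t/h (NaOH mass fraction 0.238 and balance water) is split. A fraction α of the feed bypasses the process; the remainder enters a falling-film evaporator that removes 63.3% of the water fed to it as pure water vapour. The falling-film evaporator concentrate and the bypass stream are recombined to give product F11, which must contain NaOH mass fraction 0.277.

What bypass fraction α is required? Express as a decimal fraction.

All 2677×0.238 = 637.13 t/h of NaOH reaches F11, so F11 = 637.13/0.277 = 2300.1 t/h and vapour = 376.91 t/h.
The evaporator receives (1−α)·2677 of feed at 0.762 water and removes 0.633 of that water:
0.633×0.762×(1−α)×2677 = 376.91
(1−α) = 376.91/1291.2 = 0.2919;  α = 0.7081.

0.708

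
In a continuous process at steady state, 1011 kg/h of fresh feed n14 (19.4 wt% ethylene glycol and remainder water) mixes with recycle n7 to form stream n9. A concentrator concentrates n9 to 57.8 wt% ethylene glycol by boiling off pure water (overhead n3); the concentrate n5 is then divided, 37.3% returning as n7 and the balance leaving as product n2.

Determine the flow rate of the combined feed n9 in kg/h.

1213 kg/h

Overall ethylene glycol balance (none leaves overhead): ethylene glycol in fresh feed = ethylene glycol in product, i.e. 1011×0.194 = (1−0.373)·n5·0.578.
n5 = 196.13/(0.578×0.627) = 541.2 kg/h.
Recycle n7 = 0.373×541.2 = 201.87 kg/h.
Combined feed n9 = 1011 + 201.87 = 1212.9 kg/h.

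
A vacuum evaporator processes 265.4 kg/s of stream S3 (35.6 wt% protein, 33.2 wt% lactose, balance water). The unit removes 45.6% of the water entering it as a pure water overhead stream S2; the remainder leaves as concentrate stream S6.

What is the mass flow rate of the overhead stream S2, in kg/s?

37.76 kg/s

water entering = 265.4×0.312 = 82.805 kg/s; overhead removed = 0.456×82.805 = 37.759 kg/s.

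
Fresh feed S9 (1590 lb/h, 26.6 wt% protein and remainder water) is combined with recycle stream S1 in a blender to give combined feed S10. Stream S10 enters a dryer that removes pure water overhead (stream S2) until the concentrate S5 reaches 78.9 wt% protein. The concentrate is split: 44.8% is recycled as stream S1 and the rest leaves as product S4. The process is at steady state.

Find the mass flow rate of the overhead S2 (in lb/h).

Overall protein balance (none leaves overhead): protein in fresh feed = protein in product, i.e. 1590×0.266 = (1−0.448)·S5·0.789.
S5 = 422.94/(0.789×0.552) = 971.1 lb/h.
Recycle S1 = 0.448×971.1 = 435.05 lb/h.
Combined feed S10 = 1590 + 435.05 = 2025.1 lb/h.
Overhead S2 = S10 − S5 = 2025.1 − 971.1 = 1054 lb/h.

1054 lb/h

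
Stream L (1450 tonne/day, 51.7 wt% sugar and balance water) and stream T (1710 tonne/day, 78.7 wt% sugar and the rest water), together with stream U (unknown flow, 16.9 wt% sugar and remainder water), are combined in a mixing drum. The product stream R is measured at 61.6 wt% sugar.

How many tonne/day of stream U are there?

Let U be the unknown flow. Total out = 3160 + U.
sugar balance: 2095.4 + 0.169·U = 0.616·(3160 + U)
(0.169 − 0.616)·U = 0.616×3160 − 2095.4 = -148.86
U = -148.86 / -0.447 = 333.02 tonne/day

333 tonne/day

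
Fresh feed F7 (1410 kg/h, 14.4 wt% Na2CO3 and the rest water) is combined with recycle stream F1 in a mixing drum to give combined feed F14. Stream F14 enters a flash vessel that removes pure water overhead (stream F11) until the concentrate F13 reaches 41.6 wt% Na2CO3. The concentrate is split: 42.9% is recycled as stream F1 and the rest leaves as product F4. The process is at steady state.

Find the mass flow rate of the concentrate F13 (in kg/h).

Overall Na2CO3 balance (none leaves overhead): Na2CO3 in fresh feed = Na2CO3 in product, i.e. 1410×0.144 = (1−0.429)·F13·0.416.
F13 = 203.04/(0.416×0.571) = 854.78 kg/h.

854.8 kg/h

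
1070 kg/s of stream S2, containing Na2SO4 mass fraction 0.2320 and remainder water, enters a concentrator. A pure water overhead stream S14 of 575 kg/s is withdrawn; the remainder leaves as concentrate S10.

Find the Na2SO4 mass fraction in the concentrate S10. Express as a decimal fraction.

Na2SO4 is not removed: 1070×0.232 = 248.24 kg/s of Na2SO4 enters S10.
Concentrate = 1070 − 575 = 495 kg/s.
Mass fraction = 248.24/495 = 0.5015.

0.5015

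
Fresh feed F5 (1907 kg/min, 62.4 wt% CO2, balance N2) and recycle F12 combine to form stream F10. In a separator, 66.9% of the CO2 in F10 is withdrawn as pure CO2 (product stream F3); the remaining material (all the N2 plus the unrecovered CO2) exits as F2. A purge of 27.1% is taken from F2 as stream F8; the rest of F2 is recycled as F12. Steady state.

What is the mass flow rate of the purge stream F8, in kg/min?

857.7 kg/min

N2 enters only via F5 and leaves only via the purge: 1907×0.376 = 0.271×(N2 in F2), and the separator passes all N2, so N2 in F10 = N2 in F2 = 2645.9 kg/min.
CO2 in F10: m_A = 1907×0.624 + (1−0.271)·(1−0.669)·m_A, so m_A = 1190/0.7587 = 1568.4 kg/min.
F2 = (1−0.669)×1568.4 + 2645.9 = 3165 kg/min.
Purge F8 = 0.271×3165 = 857.72 kg/min.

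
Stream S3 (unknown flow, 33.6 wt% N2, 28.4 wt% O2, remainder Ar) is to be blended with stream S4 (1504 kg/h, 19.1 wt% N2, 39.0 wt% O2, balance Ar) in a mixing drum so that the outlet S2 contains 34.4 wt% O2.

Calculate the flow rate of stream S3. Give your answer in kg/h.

Let S3 be the unknown flow. Total out = 1504 + S3.
O2 balance: 586.56 + 0.284·S3 = 0.344·(1504 + S3)
(0.284 − 0.344)·S3 = 0.344×1504 − 586.56 = -69.184
S3 = -69.184 / -0.060 = 1153.1 kg/h

1153 kg/h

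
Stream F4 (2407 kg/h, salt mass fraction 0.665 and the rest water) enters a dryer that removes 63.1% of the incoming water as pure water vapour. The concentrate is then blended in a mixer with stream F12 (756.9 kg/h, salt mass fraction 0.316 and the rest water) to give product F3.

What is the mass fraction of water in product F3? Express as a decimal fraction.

0.307

Vapour removed = 0.631×0.335×2407 = 508.8 kg/h; concentrate = 1898.2 kg/h.
water reaching the mixer = 297.54 (from concentrate) + 756.9×0.684 = 815.26 kg/h.
Product flow = 1898.2 + 756.9 = 2655.1 kg/h; water fraction = 0.307.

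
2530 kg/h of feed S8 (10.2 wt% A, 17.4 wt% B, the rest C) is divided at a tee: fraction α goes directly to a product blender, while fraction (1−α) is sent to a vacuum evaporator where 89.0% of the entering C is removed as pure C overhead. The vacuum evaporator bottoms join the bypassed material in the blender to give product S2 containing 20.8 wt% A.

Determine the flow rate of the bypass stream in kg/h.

All 2530×0.102 = 258.06 kg/h of A reaches S2, so S2 = 258.06/0.208 = 1240.7 kg/h and vapour = 1289.3 kg/h.
The evaporator receives (1−α)·2530 of feed at 0.724 C and removes 0.890 of that C:
0.890×0.724×(1−α)×2530 = 1289.3
(1−α) = 1289.3/1630.2 = 0.7909;  α = 0.2091.
Bypass flow = 0.2091×2530 = 529.06 kg/h.

529.1 kg/h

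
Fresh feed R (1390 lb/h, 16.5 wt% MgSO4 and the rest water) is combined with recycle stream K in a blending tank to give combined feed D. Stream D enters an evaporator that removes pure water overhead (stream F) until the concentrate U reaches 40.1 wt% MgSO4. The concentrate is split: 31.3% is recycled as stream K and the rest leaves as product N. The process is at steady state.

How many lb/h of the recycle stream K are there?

Overall MgSO4 balance (none leaves overhead): MgSO4 in fresh feed = MgSO4 in product, i.e. 1390×0.165 = (1−0.313)·U·0.401.
U = 229.35/(0.401×0.687) = 832.53 lb/h.
Recycle K = 0.313×832.53 = 260.58 lb/h.

260.6 lb/h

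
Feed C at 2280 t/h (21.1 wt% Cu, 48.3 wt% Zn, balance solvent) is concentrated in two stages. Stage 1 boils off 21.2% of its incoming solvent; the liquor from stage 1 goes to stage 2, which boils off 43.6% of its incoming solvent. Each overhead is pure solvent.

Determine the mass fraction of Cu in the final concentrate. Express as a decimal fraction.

solvent in feed = 2280×0.306 = 697.68 t/h.
After stage 1: solvent left = (1−0.212)×697.68 = 549.77; stream total = 2132.1 t/h.
After stage 2: solvent left = (1−0.436)×549.77 = 310.07; final concentrate = 1892.4 t/h.
Cu fraction = 481.08/1892.4 = 0.254.

0.254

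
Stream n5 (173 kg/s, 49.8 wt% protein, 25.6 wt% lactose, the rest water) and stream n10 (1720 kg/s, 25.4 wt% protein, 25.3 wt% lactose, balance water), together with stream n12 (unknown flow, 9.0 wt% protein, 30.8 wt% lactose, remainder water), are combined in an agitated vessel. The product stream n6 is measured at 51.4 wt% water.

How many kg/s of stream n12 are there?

Let n12 be the unknown flow. Total out = 1893 + n12.
water balance: 890.52 + 0.602·n12 = 0.514·(1893 + n12)
(0.602 − 0.514)·n12 = 0.514×1893 − 890.52 = 82.484
n12 = 82.484 / 0.088 = 937.32 kg/s

937.3 kg/s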